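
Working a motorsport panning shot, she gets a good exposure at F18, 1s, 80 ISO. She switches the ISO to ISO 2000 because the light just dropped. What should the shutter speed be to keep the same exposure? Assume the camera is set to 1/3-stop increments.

1/25s

ISO: 80 → 100 → 125 → 160 → 200 → 250 → 320 → 400 → 500 → 640 → 800 → 1000 → 1250 → 1600 → 2000 — 4 2/3 stops raised (brighter).
Need 4 2/3 stops darker from the shutter speed: 1 → 0.8 → 0.6 → 0.5 → 0.4 → 0.3 → 1/4 → 1/5 → 1/6 → 1/8 → 1/10 → 1/13 → 1/15 → 1/20 → 1/25.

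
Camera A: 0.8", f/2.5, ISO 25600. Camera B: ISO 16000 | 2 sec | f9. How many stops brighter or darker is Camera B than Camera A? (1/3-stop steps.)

Aperture: f/2.5 → f/2.8 → f/3.2 → f/3.5 → f/4 → f/4.5 → f/5 → f/5.6 → f/6.3 → f/7.1 → f/8 → f/9 — 3 2/3 stops narrower (darker).
Shutter speed: 0.8 → 1 → 1.3 → 1.6 → 2 — 1 1/3 stops longer (brighter).
ISO: 25600 → 20000 → 16000 — 2/3 stop dropped (darker).
Net: −3 2/3 +1 1/3 −2/3 = −3 stops.

3 stops darker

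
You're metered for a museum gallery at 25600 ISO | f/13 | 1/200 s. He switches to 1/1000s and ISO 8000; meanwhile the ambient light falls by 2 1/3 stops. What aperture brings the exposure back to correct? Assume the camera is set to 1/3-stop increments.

f/1.4

Scene light: 2 1/3 stops darker.
Shutter speed: 1/200 → 1/250 → 1/320 → 1/400 → 1/500 → 1/640 → 1/800 → 1/1000 — 2 1/3 stops shorter (darker).
ISO: 25600 → 20000 → 16000 → 12800 → 10000 → 8000 — 1 2/3 stops dropped (darker).
Net so far: 6 1/3 stops darker. Aperture: f/13 → f/11 → f/10 → f/9 → f/8 → f/7.1 → f/6.3 → f/5.6 → f/5 → f/4.5 → f/4 → f/3.5 → f/3.2 → f/2.8 → f/2.5 → f/2.2 → f/2 → f/1.8 → f/1.6 → f/1.4.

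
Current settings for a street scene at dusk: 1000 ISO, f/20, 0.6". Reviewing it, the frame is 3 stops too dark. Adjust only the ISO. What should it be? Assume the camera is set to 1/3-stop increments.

ISO 8000

Underexposed by 3 stops → need 3 stops brighter.
ISO: 1000 → 1250 → 1600 → 2000 → 2500 → 3200 → 4000 → 5000 → 6400 → 8000.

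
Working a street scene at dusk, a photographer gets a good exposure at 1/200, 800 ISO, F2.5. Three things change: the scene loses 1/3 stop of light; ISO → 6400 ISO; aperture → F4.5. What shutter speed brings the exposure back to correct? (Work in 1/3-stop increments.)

1/400s

Scene light: 1/3 stop darker.
ISO: 800 → 1000 → 1250 → 1600 → 2000 → 2500 → 3200 → 4000 → 5000 → 6400 — 3 stops higher (brighter).
Aperture: f/2.5 → f/2.8 → f/3.2 → f/3.5 → f/4 → f/4.5 — 1 2/3 stops stopped down (darker).
Net so far: 1 stop brighter. Shutter speed: 1/200 → 1/250 → 1/320 → 1/400.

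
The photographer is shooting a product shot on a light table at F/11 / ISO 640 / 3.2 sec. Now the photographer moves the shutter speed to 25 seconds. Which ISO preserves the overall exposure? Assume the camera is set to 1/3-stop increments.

ISO 80

Shutter speed: 3.2 → 4 → 5 → 6 → 8 → 10 → 13 → 15 → 20 → 25 — 3 stops longer (brighter).
Need 3 stops darker from the ISO: 640 → 500 → 400 → 320 → 250 → 200 → 160 → 125 → 100 → 80.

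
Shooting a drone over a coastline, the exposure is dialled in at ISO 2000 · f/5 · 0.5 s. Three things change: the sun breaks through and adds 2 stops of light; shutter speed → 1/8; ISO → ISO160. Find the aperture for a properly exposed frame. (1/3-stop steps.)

Scene light: 2 stops brighter.
Shutter speed: 0.5 → 0.4 → 0.3 → 1/4 → 1/5 → 1/6 → 1/8 — 2 stops shorter (darker).
ISO: 2000 → 1600 → 1250 → 1000 → 800 → 640 → 500 → 400 → 320 → 250 → 200 → 160 — 3 2/3 stops lower (darker).
Net so far: 3 2/3 stops darker. Aperture: f/5 → f/4.5 → f/4 → f/3.5 → f/3.2 → f/2.8 → f/2.5 → f/2.2 → f/2 → f/1.8 → f/1.6 → f/1.4.

f/1.4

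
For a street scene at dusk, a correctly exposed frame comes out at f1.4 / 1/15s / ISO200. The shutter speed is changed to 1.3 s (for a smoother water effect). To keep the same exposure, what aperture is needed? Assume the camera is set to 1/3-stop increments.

f/6.3

Shutter speed: 1/15 → 1/13 → 1/10 → 1/8 → 1/6 → 1/5 → 1/4 → 0.3 → 0.4 → 0.5 → 0.6 → 0.8 → 1 → 1.3 — 4 1/3 stops longer (brighter).
Need 4 1/3 stops darker from the aperture: f/1.4 → f/1.6 → f/1.8 → f/2 → f/2.2 → f/2.5 → f/2.8 → f/3.2 → f/3.5 → f/4 → f/4.5 → f/5 → f/5.6 → f/6.3.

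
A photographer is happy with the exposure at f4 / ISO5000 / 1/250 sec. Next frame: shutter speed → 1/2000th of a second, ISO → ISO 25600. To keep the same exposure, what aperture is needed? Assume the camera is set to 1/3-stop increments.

Shutter speed: 1/250 → 1/320 → 1/400 → 1/500 → 1/640 → 1/800 → 1/1000 → 1/1250 → 1/1600 → 1/2000 — 3 stops faster (darker).
ISO: 5000 → 6400 → 8000 → 10000 → 12800 → 16000 → 20000 → 25600 — 2 1/3 stops raised (brighter).
Net change so far: 2/3 stop darker. Offset with the aperture: f/4 → f/3.5 → f/3.2.

f/3.2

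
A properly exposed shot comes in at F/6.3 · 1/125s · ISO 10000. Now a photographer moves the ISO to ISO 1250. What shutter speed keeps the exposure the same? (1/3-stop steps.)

1/15s

ISO: 10000 → 8000 → 6400 → 5000 → 4000 → 3200 → 2500 → 2000 → 1600 → 1250 — 3 stops dropped (darker).
Need 3 stops brighter from the shutter speed: 1/125 → 1/100 → 1/80 → 1/60 → 1/50 → 1/40 → 1/30 → 1/25 → 1/20 → 1/15.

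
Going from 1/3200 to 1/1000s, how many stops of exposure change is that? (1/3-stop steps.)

1/3200 → 1/2500 → 1/2000 → 1/1600 → 1/1250 → 1/1000 — count the steps: 5 third-stops = 1 2/3 stops.

1 2/3 stops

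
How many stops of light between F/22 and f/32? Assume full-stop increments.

1 stop

f/22 → f/32 — count the steps: 1 stop.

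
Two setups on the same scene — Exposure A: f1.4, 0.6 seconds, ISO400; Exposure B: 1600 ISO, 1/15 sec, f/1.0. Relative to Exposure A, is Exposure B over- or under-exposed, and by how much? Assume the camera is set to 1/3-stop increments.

Aperture: f/1.4 → f/1.2 → f/1.1 → f/1.0 — 1 stop wider (brighter).
Shutter speed: 0.6 → 0.5 → 0.4 → 0.3 → 1/4 → 1/5 → 1/6 → 1/8 → 1/10 → 1/13 → 1/15 — 3 1/3 stops shorter (darker).
ISO: 400 → 500 → 640 → 800 → 1000 → 1250 → 1600 — 2 stops higher (brighter).
Net: +1 −3 1/3 +2 = −1/3 stops.

1/3 stop darker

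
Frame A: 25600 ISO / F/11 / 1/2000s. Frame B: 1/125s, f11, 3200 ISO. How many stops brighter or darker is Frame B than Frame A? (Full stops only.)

1 stop brighter

Aperture: unchanged.
Shutter speed: 1/2000 → 1/1000 → 1/500 → 1/250 → 1/125 — 4 stops slower (brighter).
ISO: 25600 → 12800 → 6400 → 3200 — 3 stops dropped (darker).
Net: +4 −3 = +1 stop.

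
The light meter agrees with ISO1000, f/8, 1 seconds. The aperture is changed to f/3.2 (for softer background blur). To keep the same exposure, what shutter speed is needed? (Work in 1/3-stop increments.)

Aperture: f/8 → f/7.1 → f/6.3 → f/5.6 → f/5 → f/4.5 → f/4 → f/3.5 → f/3.2 — 2 2/3 stops opened up (brighter).
Need 2 2/3 stops darker from the shutter speed: 1 → 0.8 → 0.6 → 0.5 → 0.4 → 0.3 → 1/4 → 1/5 → 1/6.

1/6s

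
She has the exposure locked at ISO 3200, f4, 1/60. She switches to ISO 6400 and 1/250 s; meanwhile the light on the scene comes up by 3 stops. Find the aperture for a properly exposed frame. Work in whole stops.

Scene light: 3 stops brighter.
ISO: 3200 → 6400 — 1 stop raised (brighter).
Shutter speed: 1/60 → 1/125 → 1/250 — 2 stops faster (darker).
Net so far: 2 stops brighter. Aperture: f/4 → f/5.6 → f/8.

f/8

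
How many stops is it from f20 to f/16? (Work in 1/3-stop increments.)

f/20 → f/18 → f/16 — count the steps: 2 third-stops = 2/3 stop.

2/3 stop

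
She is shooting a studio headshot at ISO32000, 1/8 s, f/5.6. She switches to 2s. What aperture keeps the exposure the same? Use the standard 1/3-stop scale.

f/22

Shutter speed: 1/8 → 1/6 → 1/5 → 1/4 → 0.3 → 0.4 → 0.5 → 0.6 → 0.8 → 1 → 1.3 → 1.6 → 2 — 4 stops longer (brighter).
Need 4 stops darker from the aperture: f/5.6 → f/6.3 → f/7.1 → f/8 → f/9 → f/10 → f/11 → f/13 → f/14 → f/16 → f/18 → f/20 → f/22.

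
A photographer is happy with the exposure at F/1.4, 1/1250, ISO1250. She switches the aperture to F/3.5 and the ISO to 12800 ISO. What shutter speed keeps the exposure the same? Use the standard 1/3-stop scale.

1/2000s

Aperture: f/1.4 → f/1.6 → f/1.8 → f/2 → f/2.2 → f/2.5 → f/2.8 → f/3.2 → f/3.5 — 2 2/3 stops smaller aperture (darker).
ISO: 1250 → 1600 → 2000 → 2500 → 3200 → 4000 → 5000 → 6400 → 8000 → 10000 → 12800 — 3 1/3 stops higher (brighter).
Net change so far: 2/3 stop brighter. Offset with the shutter speed: 1/1250 → 1/1600 → 1/2000.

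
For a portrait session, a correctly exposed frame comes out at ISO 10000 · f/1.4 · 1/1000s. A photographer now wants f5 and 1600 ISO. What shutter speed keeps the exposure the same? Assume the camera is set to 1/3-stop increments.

Aperture: f/1.4 → f/1.6 → f/1.8 → f/2 → f/2.2 → f/2.5 → f/2.8 → f/3.2 → f/3.5 → f/4 → f/4.5 → f/5 — 3 2/3 stops smaller aperture (darker).
ISO: 10000 → 8000 → 6400 → 5000 → 4000 → 3200 → 2500 → 2000 → 1600 — 2 2/3 stops dropped (darker).
Net change so far: 6 1/3 stops darker. Offset with the shutter speed: 1/1000 → 1/800 → 1/640 → 1/500 → 1/400 → 1/320 → 1/250 → 1/200 → 1/160 → 1/125 → 1/100 → 1/80 → 1/60 → 1/50 → 1/40 → 1/30 → 1/25 → 1/20 → 1/15 → 1/13.

1/13s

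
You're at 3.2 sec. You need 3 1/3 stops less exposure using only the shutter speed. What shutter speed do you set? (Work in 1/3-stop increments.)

0.3 s

Shutter speed: 3.2 → 2.5 → 2 → 1.6 → 1.3 → 1 → 0.8 → 0.6 → 0.5 → 0.4 → 0.3 — 3 1/3 stops faster (darker).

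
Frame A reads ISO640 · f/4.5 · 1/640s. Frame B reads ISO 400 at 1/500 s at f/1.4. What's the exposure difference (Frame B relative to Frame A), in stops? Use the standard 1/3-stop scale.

3 stops brighter

Aperture: f/4.5 → f/4 → f/3.5 → f/3.2 → f/2.8 → f/2.5 → f/2.2 → f/2 → f/1.8 → f/1.6 → f/1.4 — 3 1/3 stops larger aperture (brighter).
Shutter speed: 1/640 → 1/500 — 1/3 stop longer (brighter).
ISO: 640 → 500 → 400 — 2/3 stop dropped (darker).
Net: +3 1/3 +1/3 −2/3 = +3 stops.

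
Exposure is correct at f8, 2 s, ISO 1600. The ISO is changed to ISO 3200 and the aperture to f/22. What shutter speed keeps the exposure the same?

ISO: 1600 → 3200 — 1 stop raised (brighter).
Aperture: f/8 → f/11 → f/16 → f/22 — 3 stops smaller aperture (darker).
Net change so far: 2 stops darker. Offset with the shutter speed: 2 → 4 → 8.

8 s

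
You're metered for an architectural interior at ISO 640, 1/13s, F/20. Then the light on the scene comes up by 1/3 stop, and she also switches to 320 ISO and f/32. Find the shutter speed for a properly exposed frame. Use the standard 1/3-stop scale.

0.3 s

Scene light: 1/3 stop brighter.
ISO: 640 → 500 → 400 → 320 — 1 stop lower (darker).
Aperture: f/20 → f/22 → f/25 → f/29 → f/32 — 1 1/3 stops smaller aperture (darker).
Net so far: 2 stops darker. Shutter speed: 1/13 → 1/10 → 1/8 → 1/6 → 1/5 → 1/4 → 0.3.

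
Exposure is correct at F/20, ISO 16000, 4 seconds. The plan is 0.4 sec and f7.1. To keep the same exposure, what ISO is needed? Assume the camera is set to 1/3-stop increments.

Shutter speed: 4 → 3.2 → 2.5 → 2 → 1.6 → 1.3 → 1 → 0.8 → 0.6 → 0.5 → 0.4 — 3 1/3 stops shorter (darker).
Aperture: f/20 → f/18 → f/16 → f/14 → f/13 → f/11 → f/10 → f/9 → f/8 → f/7.1 — 3 stops opened up (brighter).
Net change so far: 1/3 stop darker. Offset with the ISO: 16000 → 20000.

ISO 20000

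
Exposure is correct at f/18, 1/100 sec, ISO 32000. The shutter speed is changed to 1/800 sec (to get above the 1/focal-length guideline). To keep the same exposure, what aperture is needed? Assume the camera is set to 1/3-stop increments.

f/6.3

Shutter speed: 1/100 → 1/125 → 1/160 → 1/200 → 1/250 → 1/320 → 1/400 → 1/500 → 1/640 → 1/800 — 3 stops faster (darker).
Need 3 stops brighter from the aperture: f/18 → f/16 → f/14 → f/13 → f/11 → f/10 → f/9 → f/8 → f/7.1 → f/6.3.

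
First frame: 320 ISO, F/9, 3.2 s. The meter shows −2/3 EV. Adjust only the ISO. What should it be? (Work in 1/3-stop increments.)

ISO 500

Underexposed by 2/3 stop → need 2/3 stop brighter.
ISO: 320 → 400 → 500.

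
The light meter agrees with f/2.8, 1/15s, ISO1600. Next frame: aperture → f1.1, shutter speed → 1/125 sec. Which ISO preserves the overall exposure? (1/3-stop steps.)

ISO 2000

Aperture: f/2.8 → f/2.5 → f/2.2 → f/2 → f/1.8 → f/1.6 → f/1.4 → f/1.2 → f/1.1 — 2 2/3 stops opened up (brighter).
Shutter speed: 1/15 → 1/20 → 1/25 → 1/30 → 1/40 → 1/50 → 1/60 → 1/80 → 1/100 → 1/125 — 3 stops faster (darker).
Net change so far: 1/3 stop darker. Offset with the ISO: 1600 → 2000.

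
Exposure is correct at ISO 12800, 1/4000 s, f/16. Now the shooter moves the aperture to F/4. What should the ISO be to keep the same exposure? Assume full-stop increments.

Aperture: f/16 → f/11 → f/8 → f/5.6 → f/4 — 4 stops opened up (brighter).
Need 4 stops darker from the ISO: 12800 → 6400 → 3200 → 1600 → 800.

ISO 800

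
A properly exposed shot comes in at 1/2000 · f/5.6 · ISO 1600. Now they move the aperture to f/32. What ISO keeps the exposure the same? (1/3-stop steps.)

Aperture: f/5.6 → f/6.3 → f/7.1 → f/8 → f/9 → f/10 → f/11 → f/13 → f/14 → f/16 → f/18 → f/20 → f/22 → f/25 → f/29 → f/32 — 5 stops narrower (darker).
Need 5 stops brighter from the ISO: 1600 → 2000 → 2500 → 3200 → 4000 → 5000 → 6400 → 8000 → 10000 → 12800 → 16000 → 20000 → 25600 → 32000 → 40000 → 51200.

ISO 51200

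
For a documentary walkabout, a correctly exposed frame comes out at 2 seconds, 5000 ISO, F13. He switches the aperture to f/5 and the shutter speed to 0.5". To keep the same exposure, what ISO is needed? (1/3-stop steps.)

ISO 3200

Aperture: f/13 → f/11 → f/10 → f/9 → f/8 → f/7.1 → f/6.3 → f/5.6 → f/5 — 2 2/3 stops opened up (brighter).
Shutter speed: 2 → 1.6 → 1.3 → 1 → 0.8 → 0.6 → 0.5 — 2 stops faster (darker).
Net change so far: 2/3 stop brighter. Offset with the ISO: 5000 → 4000 → 3200.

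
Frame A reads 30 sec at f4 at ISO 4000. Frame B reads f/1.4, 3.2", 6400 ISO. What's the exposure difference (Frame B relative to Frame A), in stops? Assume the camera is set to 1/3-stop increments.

1/3 stop brighter

Aperture: f/4 → f/3.5 → f/3.2 → f/2.8 → f/2.5 → f/2.2 → f/2 → f/1.8 → f/1.6 → f/1.4 — 3 stops wider (brighter).
Shutter speed: 30 → 25 → 20 → 15 → 13 → 10 → 8 → 6 → 5 → 4 → 3.2 — 3 1/3 stops faster (darker).
ISO: 4000 → 5000 → 6400 — 2/3 stop raised (brighter).
Net: +3 −3 1/3 +2/3 = +1/3 stops.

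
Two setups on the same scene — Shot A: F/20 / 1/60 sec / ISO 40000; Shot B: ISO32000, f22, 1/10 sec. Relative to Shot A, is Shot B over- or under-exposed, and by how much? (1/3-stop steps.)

Aperture: f/20 → f/22 — 1/3 stop narrower (darker).
Shutter speed: 1/60 → 1/50 → 1/40 → 1/30 → 1/25 → 1/20 → 1/15 → 1/13 → 1/10 — 2 2/3 stops longer (brighter).
ISO: 40000 → 32000 — 1/3 stop lower (darker).
Net: −1/3 +2 2/3 −1/3 = +2 stops.

2 stops brighter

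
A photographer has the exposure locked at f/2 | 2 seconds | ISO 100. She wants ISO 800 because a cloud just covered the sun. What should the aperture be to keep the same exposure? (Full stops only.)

ISO: 100 → 200 → 400 → 800 — 3 stops higher (brighter).
Need 3 stops darker from the aperture: f/2 → f/2.8 → f/4 → f/5.6.

f/5.6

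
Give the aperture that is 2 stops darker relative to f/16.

f/32

Aperture: f/16 → f/22 → f/32 — 2 stops stopped down (darker).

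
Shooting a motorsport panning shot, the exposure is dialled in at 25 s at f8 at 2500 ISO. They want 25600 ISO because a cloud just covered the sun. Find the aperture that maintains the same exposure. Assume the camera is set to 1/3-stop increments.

ISO: 2500 → 3200 → 4000 → 5000 → 6400 → 8000 → 10000 → 12800 → 16000 → 20000 → 25600 — 3 1/3 stops raised (brighter).
Need 3 1/3 stops darker from the aperture: f/8 → f/9 → f/10 → f/11 → f/13 → f/14 → f/16 → f/18 → f/20 → f/22 → f/25.

f/25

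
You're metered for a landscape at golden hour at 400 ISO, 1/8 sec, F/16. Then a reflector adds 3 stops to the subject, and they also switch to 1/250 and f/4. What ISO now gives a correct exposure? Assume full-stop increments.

Scene light: 3 stops brighter.
Shutter speed: 1/8 → 1/15 → 1/30 → 1/60 → 1/125 → 1/250 — 5 stops shorter (darker).
Aperture: f/16 → f/11 → f/8 → f/5.6 → f/4 — 4 stops wider (brighter).
Net so far: 2 stops brighter. ISO: 400 → 200 → 100.

ISO 100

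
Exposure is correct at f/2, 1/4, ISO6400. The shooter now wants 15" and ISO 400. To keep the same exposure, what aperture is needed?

Shutter speed: 1/4 → 1/2 → 1 → 2 → 4 → 8 → 15 — 6 stops longer (brighter).
ISO: 6400 → 3200 → 1600 → 800 → 400 — 4 stops dropped (darker).
Net change so far: 2 stops brighter. Offset with the aperture: f/2 → f/2.8 → f/4.

f/4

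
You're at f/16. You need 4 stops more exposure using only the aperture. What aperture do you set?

f/4

Aperture: f/16 → f/11 → f/8 → f/5.6 → f/4 — 4 stops opened up (brighter).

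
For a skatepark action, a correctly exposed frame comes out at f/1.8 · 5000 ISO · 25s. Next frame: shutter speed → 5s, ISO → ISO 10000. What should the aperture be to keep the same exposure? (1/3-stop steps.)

Shutter speed: 25 → 20 → 15 → 13 → 10 → 8 → 6 → 5 — 2 1/3 stops shorter (darker).
ISO: 5000 → 6400 → 8000 → 10000 — 1 stop higher (brighter).
Net change so far: 1 1/3 stops darker. Offset with the aperture: f/1.8 → f/1.6 → f/1.4 → f/1.2 → f/1.1.

f/1.1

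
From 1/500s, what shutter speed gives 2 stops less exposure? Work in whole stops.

Shutter speed: 1/500 → 1/1000 → 1/2000 — 2 stops shorter (darker).

1/2000s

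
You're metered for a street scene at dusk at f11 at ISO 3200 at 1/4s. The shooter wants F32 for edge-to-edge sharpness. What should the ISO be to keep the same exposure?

ISO 25600

Aperture: f/11 → f/16 → f/22 → f/32 — 3 stops narrower (darker).
Need 3 stops brighter from the ISO: 3200 → 6400 → 12800 → 25600.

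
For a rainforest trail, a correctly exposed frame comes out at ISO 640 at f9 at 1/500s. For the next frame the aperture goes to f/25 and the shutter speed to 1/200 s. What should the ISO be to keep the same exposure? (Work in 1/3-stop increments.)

ISO 2000

Aperture: f/9 → f/10 → f/11 → f/13 → f/14 → f/16 → f/18 → f/20 → f/22 → f/25 — 3 stops narrower (darker).
Shutter speed: 1/500 → 1/400 → 1/320 → 1/250 → 1/200 — 1 1/3 stops slower (brighter).
Net change so far: 1 2/3 stops darker. Offset with the ISO: 640 → 800 → 1000 → 1250 → 1600 → 2000.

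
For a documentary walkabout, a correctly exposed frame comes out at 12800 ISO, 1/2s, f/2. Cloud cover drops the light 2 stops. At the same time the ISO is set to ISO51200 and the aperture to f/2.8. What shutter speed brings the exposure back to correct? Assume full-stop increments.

Scene light: 2 stops darker.
ISO: 12800 → 25600 → 51200 — 2 stops raised (brighter).
Aperture: f/2 → f/2.8 — 1 stop narrower (darker).
Net so far: 1 stop darker. Shutter speed: 1/2 → 1.

1 s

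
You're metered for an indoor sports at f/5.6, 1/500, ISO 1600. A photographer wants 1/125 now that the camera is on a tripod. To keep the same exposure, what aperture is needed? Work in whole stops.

f/11

Shutter speed: 1/500 → 1/250 → 1/125 — 2 stops slower (brighter).
Need 2 stops darker from the aperture: f/5.6 → f/8 → f/11.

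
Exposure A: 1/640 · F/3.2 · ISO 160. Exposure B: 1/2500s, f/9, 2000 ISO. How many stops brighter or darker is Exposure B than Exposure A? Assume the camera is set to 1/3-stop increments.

1 1/3 stops darker

Aperture: f/3.2 → f/3.5 → f/4 → f/4.5 → f/5 → f/5.6 → f/6.3 → f/7.1 → f/8 → f/9 — 3 stops stopped down (darker).
Shutter speed: 1/640 → 1/800 → 1/1000 → 1/1250 → 1/1600 → 1/2000 → 1/2500 — 2 stops faster (darker).
ISO: 160 → 200 → 250 → 320 → 400 → 500 → 640 → 800 → 1000 → 1250 → 1600 → 2000 — 3 2/3 stops raised (brighter).
Net: −3 −2 +3 2/3 = −1 1/3 stops.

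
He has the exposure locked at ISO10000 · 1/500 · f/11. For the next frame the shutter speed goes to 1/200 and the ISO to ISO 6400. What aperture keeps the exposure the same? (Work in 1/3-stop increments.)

f/14

Shutter speed: 1/500 → 1/400 → 1/320 → 1/250 → 1/200 — 1 1/3 stops longer (brighter).
ISO: 10000 → 8000 → 6400 — 2/3 stop lower (darker).
Net change so far: 2/3 stop brighter. Offset with the aperture: f/11 → f/13 → f/14.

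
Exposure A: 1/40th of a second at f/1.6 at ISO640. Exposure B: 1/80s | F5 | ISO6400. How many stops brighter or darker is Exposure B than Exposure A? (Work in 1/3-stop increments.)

Aperture: f/1.6 → f/1.8 → f/2 → f/2.2 → f/2.5 → f/2.8 → f/3.2 → f/3.5 → f/4 → f/4.5 → f/5 — 3 1/3 stops narrower (darker).
Shutter speed: 1/40 → 1/50 → 1/60 → 1/80 — 1 stop faster (darker).
ISO: 640 → 800 → 1000 → 1250 → 1600 → 2000 → 2500 → 3200 → 4000 → 5000 → 6400 — 3 1/3 stops higher (brighter).
Net: −3 1/3 −1 +3 1/3 = −1 stop.

1 stop darker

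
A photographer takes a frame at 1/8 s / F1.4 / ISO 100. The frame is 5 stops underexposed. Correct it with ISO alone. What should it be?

Underexposed by 5 stops → need 5 stops brighter.
ISO: 100 → 200 → 400 → 800 → 1600 → 3200.

ISO 3200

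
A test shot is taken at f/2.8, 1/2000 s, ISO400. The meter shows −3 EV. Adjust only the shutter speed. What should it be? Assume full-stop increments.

1/250s

Underexposed by 3 stops → need 3 stops brighter.
Shutter speed: 1/2000 → 1/1000 → 1/500 → 1/250.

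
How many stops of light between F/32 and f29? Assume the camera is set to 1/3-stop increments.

f/32 → f/29 — count the steps: 1 third-stops = 1/3 stop.

1/3 stop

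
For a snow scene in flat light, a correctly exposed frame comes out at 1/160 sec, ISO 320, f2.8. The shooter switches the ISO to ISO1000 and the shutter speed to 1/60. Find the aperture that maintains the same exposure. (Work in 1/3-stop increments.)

ISO: 320 → 400 → 500 → 640 → 800 → 1000 — 1 2/3 stops raised (brighter).
Shutter speed: 1/160 → 1/125 → 1/100 → 1/80 → 1/60 — 1 1/3 stops slower (brighter).
Net change so far: 3 stops brighter. Offset with the aperture: f/2.8 → f/3.2 → f/3.5 → f/4 → f/4.5 → f/5 → f/5.6 → f/6.3 → f/7.1 → f/8.

f/8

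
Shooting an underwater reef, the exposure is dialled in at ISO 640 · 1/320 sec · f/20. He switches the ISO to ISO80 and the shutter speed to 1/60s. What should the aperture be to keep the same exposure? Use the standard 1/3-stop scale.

f/16

ISO: 640 → 500 → 400 → 320 → 250 → 200 → 160 → 125 → 100 → 80 — 3 stops dropped (darker).
Shutter speed: 1/320 → 1/250 → 1/200 → 1/160 → 1/125 → 1/100 → 1/80 → 1/60 — 2 1/3 stops slower (brighter).
Net change so far: 2/3 stop darker. Offset with the aperture: f/20 → f/18 → f/16.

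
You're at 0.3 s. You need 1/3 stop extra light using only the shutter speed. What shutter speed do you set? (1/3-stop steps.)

Shutter speed: 0.3 → 0.4 — 1/3 stop slower (brighter).

0.4 s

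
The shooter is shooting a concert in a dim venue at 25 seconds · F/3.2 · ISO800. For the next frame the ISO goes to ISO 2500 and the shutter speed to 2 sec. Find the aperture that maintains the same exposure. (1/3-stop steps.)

f/1.6

ISO: 800 → 1000 → 1250 → 1600 → 2000 → 2500 — 1 2/3 stops raised (brighter).
Shutter speed: 25 → 20 → 15 → 13 → 10 → 8 → 6 → 5 → 4 → 3.2 → 2.5 → 2 — 3 2/3 stops faster (darker).
Net change so far: 2 stops darker. Offset with the aperture: f/3.2 → f/2.8 → f/2.5 → f/2.2 → f/2 → f/1.8 → f/1.6.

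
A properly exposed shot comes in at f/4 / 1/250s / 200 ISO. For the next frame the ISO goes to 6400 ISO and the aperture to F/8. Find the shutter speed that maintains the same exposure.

ISO: 200 → 400 → 800 → 1600 → 3200 → 6400 — 5 stops raised (brighter).
Aperture: f/4 → f/5.6 → f/8 — 2 stops smaller aperture (darker).
Net change so far: 3 stops brighter. Offset with the shutter speed: 1/250 → 1/500 → 1/1000 → 1/2000.

1/2000s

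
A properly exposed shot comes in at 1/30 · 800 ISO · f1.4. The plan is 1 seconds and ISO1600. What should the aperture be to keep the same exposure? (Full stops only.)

f/11

Shutter speed: 1/30 → 1/15 → 1/8 → 1/4 → 1/2 → 1 — 5 stops slower (brighter).
ISO: 800 → 1600 — 1 stop higher (brighter).
Net change so far: 6 stops brighter. Offset with the aperture: f/1.4 → f/2 → f/2.8 → f/4 → f/5.6 → f/8 → f/11.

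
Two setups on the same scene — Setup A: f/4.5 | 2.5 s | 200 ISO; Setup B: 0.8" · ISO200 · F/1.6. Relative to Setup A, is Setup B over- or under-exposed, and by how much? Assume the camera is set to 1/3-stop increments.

Aperture: f/4.5 → f/4 → f/3.5 → f/3.2 → f/2.8 → f/2.5 → f/2.2 → f/2 → f/1.8 → f/1.6 — 3 stops opened up (brighter).
Shutter speed: 2.5 → 2 → 1.6 → 1.3 → 1 → 0.8 — 1 2/3 stops faster (darker).
ISO: unchanged.
Net: +3 −1 2/3 = +1 1/3 stops.

1 1/3 stops brighter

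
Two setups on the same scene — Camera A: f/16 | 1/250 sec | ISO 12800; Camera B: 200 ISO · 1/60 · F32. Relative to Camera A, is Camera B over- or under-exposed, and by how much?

6 stops darker

Aperture: f/16 → f/22 → f/32 — 2 stops smaller aperture (darker).
Shutter speed: 1/250 → 1/125 → 1/60 — 2 stops longer (brighter).
ISO: 12800 → 6400 → 3200 → 1600 → 800 → 400 → 200 — 6 stops lower (darker).
Net: −2 +2 −6 = −6 stops.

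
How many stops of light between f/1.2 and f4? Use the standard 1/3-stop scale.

f/1.2 → f/1.4 → f/1.6 → f/1.8 → f/2 → f/2.2 → f/2.5 → f/2.8 → f/3.2 → f/3.5 → f/4 — count the steps: 10 third-stops = 3 1/3 stops.

3 1/3 stops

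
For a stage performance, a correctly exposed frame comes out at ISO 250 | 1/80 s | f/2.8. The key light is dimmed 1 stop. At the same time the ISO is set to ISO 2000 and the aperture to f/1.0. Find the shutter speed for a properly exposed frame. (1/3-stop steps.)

1/2500s

Scene light: 1 stop darker.
ISO: 250 → 320 → 400 → 500 → 640 → 800 → 1000 → 1250 → 1600 → 2000 — 3 stops higher (brighter).
Aperture: f/2.8 → f/2.5 → f/2.2 → f/2 → f/1.8 → f/1.6 → f/1.4 → f/1.2 → f/1.1 → f/1.0 — 3 stops wider (brighter).
Net so far: 5 stops brighter. Shutter speed: 1/80 → 1/100 → 1/125 → 1/160 → 1/200 → 1/250 → 1/320 → 1/400 → 1/500 → 1/640 → 1/800 → 1/1000 → 1/1250 → 1/1600 → 1/2000 → 1/2500.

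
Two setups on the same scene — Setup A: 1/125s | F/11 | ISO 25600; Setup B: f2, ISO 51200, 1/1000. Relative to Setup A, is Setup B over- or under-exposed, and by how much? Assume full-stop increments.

3 stops brighter

Aperture: f/11 → f/8 → f/5.6 → f/4 → f/2.8 → f/2 — 5 stops wider (brighter).
Shutter speed: 1/125 → 1/250 → 1/500 → 1/1000 — 3 stops faster (darker).
ISO: 25600 → 51200 — 1 stop higher (brighter).
Net: +5 −3 +1 = +3 stops.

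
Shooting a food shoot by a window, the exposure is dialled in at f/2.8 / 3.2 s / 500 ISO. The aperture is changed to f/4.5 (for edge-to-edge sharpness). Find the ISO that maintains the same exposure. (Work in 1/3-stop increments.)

ISO 1250

Aperture: f/2.8 → f/3.2 → f/3.5 → f/4 → f/4.5 — 1 1/3 stops stopped down (darker).
Need 1 1/3 stops brighter from the ISO: 500 → 640 → 800 → 1000 → 1250.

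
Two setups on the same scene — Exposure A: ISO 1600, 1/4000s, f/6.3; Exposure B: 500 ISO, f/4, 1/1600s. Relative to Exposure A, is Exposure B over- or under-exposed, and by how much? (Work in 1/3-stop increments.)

1 stop brighter

Aperture: f/6.3 → f/5.6 → f/5 → f/4.5 → f/4 — 1 1/3 stops opened up (brighter).
Shutter speed: 1/4000 → 1/3200 → 1/2500 → 1/2000 → 1/1600 — 1 1/3 stops slower (brighter).
ISO: 1600 → 1250 → 1000 → 800 → 640 → 500 — 1 2/3 stops lower (darker).
Net: +1 1/3 +1 1/3 −1 2/3 = +1 stop.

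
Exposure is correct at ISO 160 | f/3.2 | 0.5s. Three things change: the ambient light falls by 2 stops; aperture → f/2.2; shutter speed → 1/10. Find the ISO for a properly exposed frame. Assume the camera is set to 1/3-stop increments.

ISO 1600

Scene light: 2 stops darker.
Aperture: f/3.2 → f/2.8 → f/2.5 → f/2.2 — 1 stop wider (brighter).
Shutter speed: 0.5 → 0.4 → 0.3 → 1/4 → 1/5 → 1/6 → 1/8 → 1/10 — 2 1/3 stops shorter (darker).
Net so far: 3 1/3 stops darker. ISO: 160 → 200 → 250 → 320 → 400 → 500 → 640 → 800 → 1000 → 1250 → 1600.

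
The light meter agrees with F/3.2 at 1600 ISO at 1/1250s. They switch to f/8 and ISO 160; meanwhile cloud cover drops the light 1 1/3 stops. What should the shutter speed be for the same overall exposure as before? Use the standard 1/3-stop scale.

Scene light: 1 1/3 stops darker.
Aperture: f/3.2 → f/3.5 → f/4 → f/4.5 → f/5 → f/5.6 → f/6.3 → f/7.1 → f/8 — 2 2/3 stops smaller aperture (darker).
ISO: 1600 → 1250 → 1000 → 800 → 640 → 500 → 400 → 320 → 250 → 200 → 160 — 3 1/3 stops lower (darker).
Net so far: 7 1/3 stops darker. Shutter speed: 1/1250 → 1/1000 → 1/800 → 1/640 → 1/500 → 1/400 → 1/320 → 1/250 → 1/200 → 1/160 → 1/125 → 1/100 → 1/80 → 1/60 → 1/50 → 1/40 → 1/30 → 1/25 → 1/20 → 1/15 → 1/13 → 1/10 → 1/8.

1/8s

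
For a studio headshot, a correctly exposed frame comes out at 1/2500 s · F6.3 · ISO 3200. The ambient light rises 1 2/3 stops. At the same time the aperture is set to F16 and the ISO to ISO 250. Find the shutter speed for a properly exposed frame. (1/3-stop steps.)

1/100s

Scene light: 1 2/3 stops brighter.
Aperture: f/6.3 → f/7.1 → f/8 → f/9 → f/10 → f/11 → f/13 → f/14 → f/16 — 2 2/3 stops narrower (darker).
ISO: 3200 → 2500 → 2000 → 1600 → 1250 → 1000 → 800 → 640 → 500 → 400 → 320 → 250 — 3 2/3 stops lower (darker).
Net so far: 4 2/3 stops darker. Shutter speed: 1/2500 → 1/2000 → 1/1600 → 1/1250 → 1/1000 → 1/800 → 1/640 → 1/500 → 1/400 → 1/320 → 1/250 → 1/200 → 1/160 → 1/125 → 1/100.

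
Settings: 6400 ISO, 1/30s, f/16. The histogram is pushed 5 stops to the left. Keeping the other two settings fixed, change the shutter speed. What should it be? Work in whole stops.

Underexposed by 5 stops → need 5 stops brighter.
Shutter speed: 1/30 → 1/15 → 1/8 → 1/4 → 1/2 → 1.

1 s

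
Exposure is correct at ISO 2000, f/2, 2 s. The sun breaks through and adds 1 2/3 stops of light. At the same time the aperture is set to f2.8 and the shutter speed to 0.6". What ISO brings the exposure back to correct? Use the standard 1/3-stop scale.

Scene light: 1 2/3 stops brighter.
Aperture: f/2 → f/2.2 → f/2.5 → f/2.8 — 1 stop narrower (darker).
Shutter speed: 2 → 1.6 → 1.3 → 1 → 0.8 → 0.6 — 1 2/3 stops shorter (darker).
Net so far: 1 stop darker. ISO: 2000 → 2500 → 3200 → 4000.

ISO 4000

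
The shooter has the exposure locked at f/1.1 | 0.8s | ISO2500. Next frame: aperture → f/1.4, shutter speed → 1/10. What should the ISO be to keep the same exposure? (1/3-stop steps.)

Aperture: f/1.1 → f/1.2 → f/1.4 — 2/3 stop stopped down (darker).
Shutter speed: 0.8 → 0.6 → 0.5 → 0.4 → 0.3 → 1/4 → 1/5 → 1/6 → 1/8 → 1/10 — 3 stops shorter (darker).
Net change so far: 3 2/3 stops darker. Offset with the ISO: 2500 → 3200 → 4000 → 5000 → 6400 → 8000 → 10000 → 12800 → 16000 → 20000 → 25600 → 32000.

ISO 32000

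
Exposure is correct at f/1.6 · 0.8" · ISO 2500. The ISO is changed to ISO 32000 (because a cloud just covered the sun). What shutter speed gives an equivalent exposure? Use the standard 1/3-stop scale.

1/15s

ISO: 2500 → 3200 → 4000 → 5000 → 6400 → 8000 → 10000 → 12800 → 16000 → 20000 → 25600 → 32000 — 3 2/3 stops higher (brighter).
Need 3 2/3 stops darker from the shutter speed: 0.8 → 0.6 → 0.5 → 0.4 → 0.3 → 1/4 → 1/5 → 1/6 → 1/8 → 1/10 → 1/13 → 1/15.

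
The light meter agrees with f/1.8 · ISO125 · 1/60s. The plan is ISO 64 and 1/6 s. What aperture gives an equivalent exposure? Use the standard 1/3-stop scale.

f/4

ISO: 125 → 100 → 80 → 64 — 1 stop lower (darker).
Shutter speed: 1/60 → 1/50 → 1/40 → 1/30 → 1/25 → 1/20 → 1/15 → 1/13 → 1/10 → 1/8 → 1/6 — 3 1/3 stops slower (brighter).
Net change so far: 2 1/3 stops brighter. Offset with the aperture: f/1.8 → f/2 → f/2.2 → f/2.5 → f/2.8 → f/3.2 → f/3.5 → f/4.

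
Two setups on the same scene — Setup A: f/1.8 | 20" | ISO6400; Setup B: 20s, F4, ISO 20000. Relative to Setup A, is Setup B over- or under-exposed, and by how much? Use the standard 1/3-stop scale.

Aperture: f/1.8 → f/2 → f/2.2 → f/2.5 → f/2.8 → f/3.2 → f/3.5 → f/4 — 2 1/3 stops narrower (darker).
Shutter speed: unchanged.
ISO: 6400 → 8000 → 10000 → 12800 → 16000 → 20000 — 1 2/3 stops raised (brighter).
Net: −2 1/3 +1 2/3 = −2/3 stops.

2/3 stop darker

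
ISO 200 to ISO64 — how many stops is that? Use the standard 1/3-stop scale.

1 2/3 stops

200 → 160 → 125 → 100 → 80 → 64 — count the steps: 5 third-stops = 1 2/3 stops.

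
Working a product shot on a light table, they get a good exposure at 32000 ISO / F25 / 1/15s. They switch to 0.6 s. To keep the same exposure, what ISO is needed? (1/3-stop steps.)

ISO 3200

Shutter speed: 1/15 → 1/13 → 1/10 → 1/8 → 1/6 → 1/5 → 1/4 → 0.3 → 0.4 → 0.5 → 0.6 — 3 1/3 stops slower (brighter).
Need 3 1/3 stops darker from the ISO: 32000 → 25600 → 20000 → 16000 → 12800 → 10000 → 8000 → 6400 → 5000 → 4000 → 3200.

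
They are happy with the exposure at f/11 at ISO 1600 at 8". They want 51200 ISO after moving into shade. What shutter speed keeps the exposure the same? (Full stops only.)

1/4s

ISO: 1600 → 3200 → 6400 → 12800 → 25600 → 51200 — 5 stops raised (brighter).
Need 5 stops darker from the shutter speed: 8 → 4 → 2 → 1 → 1/2 → 1/4.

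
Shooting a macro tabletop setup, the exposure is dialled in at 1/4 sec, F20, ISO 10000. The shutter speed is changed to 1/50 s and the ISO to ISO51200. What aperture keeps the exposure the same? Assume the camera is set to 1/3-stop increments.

f/13

Shutter speed: 1/4 → 1/5 → 1/6 → 1/8 → 1/10 → 1/13 → 1/15 → 1/20 → 1/25 → 1/30 → 1/40 → 1/50 — 3 2/3 stops faster (darker).
ISO: 10000 → 12800 → 16000 → 20000 → 25600 → 32000 → 40000 → 51200 — 2 1/3 stops higher (brighter).
Net change so far: 1 1/3 stops darker. Offset with the aperture: f/20 → f/18 → f/16 → f/14 → f/13.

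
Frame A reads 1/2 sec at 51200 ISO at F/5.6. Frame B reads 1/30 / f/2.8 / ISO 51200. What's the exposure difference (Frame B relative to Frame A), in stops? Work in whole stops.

Aperture: f/5.6 → f/4 → f/2.8 — 2 stops wider (brighter).
Shutter speed: 1/2 → 1/4 → 1/8 → 1/15 → 1/30 — 4 stops faster (darker).
ISO: unchanged.
Net: +2 −4 = −2 stops.

2 stops darker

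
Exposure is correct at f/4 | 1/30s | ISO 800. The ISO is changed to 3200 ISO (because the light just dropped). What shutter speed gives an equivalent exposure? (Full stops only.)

ISO: 800 → 1600 → 3200 — 2 stops raised (brighter).
Need 2 stops darker from the shutter speed: 1/30 → 1/60 → 1/125.

1/125s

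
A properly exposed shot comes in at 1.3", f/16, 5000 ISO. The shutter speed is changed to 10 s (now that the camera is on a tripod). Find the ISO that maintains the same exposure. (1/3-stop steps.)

ISO 640

Shutter speed: 1.3 → 1.6 → 2 → 2.5 → 3.2 → 4 → 5 → 6 → 8 → 10 — 3 stops slower (brighter).
Need 3 stops darker from the ISO: 5000 → 4000 → 3200 → 2500 → 2000 → 1600 → 1250 → 1000 → 800 → 640.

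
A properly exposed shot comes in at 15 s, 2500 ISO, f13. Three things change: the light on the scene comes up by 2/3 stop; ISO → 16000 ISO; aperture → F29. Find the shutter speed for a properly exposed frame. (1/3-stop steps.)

Scene light: 2/3 stop brighter.
ISO: 2500 → 3200 → 4000 → 5000 → 6400 → 8000 → 10000 → 12800 → 16000 — 2 2/3 stops higher (brighter).
Aperture: f/13 → f/14 → f/16 → f/18 → f/20 → f/22 → f/25 → f/29 — 2 1/3 stops smaller aperture (darker).
Net so far: 1 stop brighter. Shutter speed: 15 → 13 → 10 → 8.

8 s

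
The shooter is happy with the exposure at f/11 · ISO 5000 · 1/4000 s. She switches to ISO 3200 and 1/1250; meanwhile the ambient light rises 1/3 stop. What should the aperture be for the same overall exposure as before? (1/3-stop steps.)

f/18

Scene light: 1/3 stop brighter.
ISO: 5000 → 4000 → 3200 — 2/3 stop lower (darker).
Shutter speed: 1/4000 → 1/3200 → 1/2500 → 1/2000 → 1/1600 → 1/1250 — 1 2/3 stops longer (brighter).
Net so far: 1 1/3 stops brighter. Aperture: f/11 → f/13 → f/14 → f/16 → f/18.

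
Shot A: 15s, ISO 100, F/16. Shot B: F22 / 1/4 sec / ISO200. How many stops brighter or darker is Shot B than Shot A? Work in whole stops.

6 stops darker

Aperture: f/16 → f/22 — 1 stop narrower (darker).
Shutter speed: 15 → 8 → 4 → 2 → 1 → 1/2 → 1/4 — 6 stops shorter (darker).
ISO: 100 → 200 — 1 stop raised (brighter).
Net: −1 −6 +1 = −6 stops.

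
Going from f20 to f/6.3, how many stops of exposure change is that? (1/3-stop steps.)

3 1/3 stops

f/20 → f/18 → f/16 → f/14 → f/13 → f/11 → f/10 → f/9 → f/8 → f/7.1 → f/6.3 — count the steps: 10 third-stops = 3 1/3 stops.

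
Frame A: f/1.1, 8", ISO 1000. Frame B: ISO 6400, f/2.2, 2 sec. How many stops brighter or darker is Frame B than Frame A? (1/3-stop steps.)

1 1/3 stops darker

Aperture: f/1.1 → f/1.2 → f/1.4 → f/1.6 → f/1.8 → f/2 → f/2.2 — 2 stops narrower (darker).
Shutter speed: 8 → 6 → 5 → 4 → 3.2 → 2.5 → 2 — 2 stops shorter (darker).
ISO: 1000 → 1250 → 1600 → 2000 → 2500 → 3200 → 4000 → 5000 → 6400 — 2 2/3 stops higher (brighter).
Net: −2 −2 +2 2/3 = −1 1/3 stops.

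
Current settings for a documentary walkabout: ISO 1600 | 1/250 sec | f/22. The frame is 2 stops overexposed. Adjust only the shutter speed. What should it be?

1/1000s

Overexposed by 2 stops → need 2 stops darker.
Shutter speed: 1/250 → 1/500 → 1/1000.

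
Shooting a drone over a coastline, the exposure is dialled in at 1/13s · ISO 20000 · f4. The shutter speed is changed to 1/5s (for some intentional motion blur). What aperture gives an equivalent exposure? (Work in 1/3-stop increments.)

Shutter speed: 1/13 → 1/10 → 1/8 → 1/6 → 1/5 — 1 1/3 stops slower (brighter).
Need 1 1/3 stops darker from the aperture: f/4 → f/4.5 → f/5 → f/5.6 → f/6.3.

f/6.3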